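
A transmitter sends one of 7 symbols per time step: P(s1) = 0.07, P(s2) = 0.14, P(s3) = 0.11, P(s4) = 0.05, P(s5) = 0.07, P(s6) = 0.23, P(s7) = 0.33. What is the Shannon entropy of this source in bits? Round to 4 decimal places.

2.5161 bits

H = −Σ pᵢ log₂ pᵢ.
−0.07·log₂(0.07) = 0.2686
−0.14·log₂(0.14) = 0.3971
−0.11·log₂(0.11) = 0.3503
−0.05·log₂(0.05) = 0.2161
−0.07·log₂(0.07) = 0.2686
−0.23·log₂(0.23) = 0.4877
−0.33·log₂(0.33) = 0.5278
Sum ≈ 2.5161 → 2.5161 bits.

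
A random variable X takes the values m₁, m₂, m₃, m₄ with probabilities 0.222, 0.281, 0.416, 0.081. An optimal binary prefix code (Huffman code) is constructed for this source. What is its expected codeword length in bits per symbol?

Repeatedly combine the two least-probable nodes; the expected code length is the sum of the merged weights.
merge 81/1000 + 111/500 → 303/1000
merge 281/1000 + 303/1000 → 73/125
merge 52/125 + 73/125 → 1
L = 303/1000 + 73/125 + 1 = 1887/1000 = 1.887 bits/symbol.

1.887 bits/symbol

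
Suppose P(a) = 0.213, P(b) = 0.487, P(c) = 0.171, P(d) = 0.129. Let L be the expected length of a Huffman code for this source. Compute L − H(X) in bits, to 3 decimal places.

Entropy H = −Σ p log₂ p ≈ 1.7976 bits.
Huffman merges: 129/1000+171/1000→3/10; 213/1000+3/10→513/1000; 487/1000+513/1000→1. L = 1813/1000 ≈ 1.8130.
L − H = 1.8130 − 1.7976 = 0.015 bits.

0.015 bits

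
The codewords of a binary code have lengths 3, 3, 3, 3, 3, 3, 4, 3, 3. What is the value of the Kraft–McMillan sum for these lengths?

With common denominator 2^4 = 16: Σ 2^(−ℓᵢ) = 2/16 + 2/16 + 2/16 + 2/16 + 2/16 + 2/16 + 1/16 + 2/16 + 2/16 = 17/16 = 1.0625.

1.0625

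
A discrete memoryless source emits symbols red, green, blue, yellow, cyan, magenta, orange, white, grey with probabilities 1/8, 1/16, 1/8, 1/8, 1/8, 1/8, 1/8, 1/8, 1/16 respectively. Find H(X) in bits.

3.125 bits

Each probability is a power of 1/2, so log₂(1/p) is an integer.
H = Σ p·log₂(1/p) = 1/8·3 + 1/16·4 + 1/8·3 + 1/8·3 + 1/8·3 + 1/8·3 + 1/8·3 + 1/8·3 + 1/16·4 = 3.125 bits.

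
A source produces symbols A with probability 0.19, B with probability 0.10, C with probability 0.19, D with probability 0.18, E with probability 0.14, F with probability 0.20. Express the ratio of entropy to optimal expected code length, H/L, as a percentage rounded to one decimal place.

Entropy H = −Σ p log₂ p ≈ 2.5494 bits.
Huffman merges: 1/10+7/50→6/25; 9/50+19/100→37/100; 19/100+1/5→39/100; 6/25+37/100→61/100; 39/100+61/100→1. L = 261/100 ≈ 2.6100.
Efficiency = H/L = 2.5494/2.6100 = 97.7%.

97.7%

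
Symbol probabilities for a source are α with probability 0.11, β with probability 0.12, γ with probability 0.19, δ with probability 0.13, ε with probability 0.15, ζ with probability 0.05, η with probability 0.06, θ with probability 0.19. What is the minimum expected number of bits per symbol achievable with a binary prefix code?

2.92 bits/symbol

Repeatedly combine the two least-probable nodes; the expected code length is the sum of the merged weights.
merge 1/20 + 3/50 → 11/100
merge 11/100 + 11/100 → 11/50
merge 3/25 + 13/100 → 1/4
merge 3/20 + 19/100 → 17/50
merge 19/100 + 11/50 → 41/100
merge 1/4 + 17/50 → 59/100
merge 41/100 + 59/100 → 1
L = 11/100 + 11/50 + 1/4 + 17/50 + 41/100 + 59/100 + 1 = 73/25 = 2.92 bits/symbol.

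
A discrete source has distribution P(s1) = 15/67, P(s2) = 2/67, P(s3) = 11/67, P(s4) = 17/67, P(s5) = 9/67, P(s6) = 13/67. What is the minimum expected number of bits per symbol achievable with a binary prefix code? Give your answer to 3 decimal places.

2.493 bits/symbol

Repeatedly combine the two least-probable nodes; the expected code length is the sum of the merged weights.
merge 2/67 + 9/67 → 11/67
merge 11/67 + 11/67 → 22/67
merge 13/67 + 15/67 → 28/67
merge 17/67 + 22/67 → 39/67
merge 28/67 + 39/67 → 1
L = 11/67 + 22/67 + 28/67 + 39/67 + 1 = 167/67 ≈ 2.493 bits/symbol.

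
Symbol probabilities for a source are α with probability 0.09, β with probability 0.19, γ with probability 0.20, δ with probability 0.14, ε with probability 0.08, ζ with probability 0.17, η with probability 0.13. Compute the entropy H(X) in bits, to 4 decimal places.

H = −Σ pᵢ log₂ pᵢ.
−0.09·log₂(0.09) = 0.3127
−0.19·log₂(0.19) = 0.4552
−0.20·log₂(0.20) = 0.4644
−0.14·log₂(0.14) = 0.3971
−0.08·log₂(0.08) = 0.2915
−0.17·log₂(0.17) = 0.4346
−0.13·log₂(0.13) = 0.3826
Sum ≈ 2.7381 → 2.7381 bits.

2.7381 bits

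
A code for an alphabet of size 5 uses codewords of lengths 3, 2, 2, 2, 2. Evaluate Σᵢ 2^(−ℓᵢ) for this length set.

With common denominator 2^3 = 8: Σ 2^(−ℓᵢ) = 1/8 + 2/8 + 2/8 + 2/8 + 2/8 = 9/8 = 1.125.

1.125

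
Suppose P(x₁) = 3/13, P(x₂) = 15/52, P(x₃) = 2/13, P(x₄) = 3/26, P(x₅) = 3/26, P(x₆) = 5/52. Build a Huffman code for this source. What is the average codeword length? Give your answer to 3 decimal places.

Repeatedly combine the two least-probable nodes; the expected code length is the sum of the merged weights.
merge 5/52 + 3/26 → 11/52
merge 3/26 + 2/13 → 7/26
merge 11/52 + 3/13 → 23/52
merge 7/26 + 15/52 → 29/52
merge 23/52 + 29/52 → 1
L = 11/52 + 7/26 + 23/52 + 29/52 + 1 = 129/52 ≈ 2.481 bits/symbol.

2.481 bits/symbol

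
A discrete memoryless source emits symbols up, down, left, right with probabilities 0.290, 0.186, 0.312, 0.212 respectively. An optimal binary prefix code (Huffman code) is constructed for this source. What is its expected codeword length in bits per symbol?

Repeatedly combine the two least-probable nodes; the expected code length is the sum of the merged weights.
merge 93/500 + 53/250 → 199/500
merge 29/100 + 39/125 → 301/500
merge 199/500 + 301/500 → 1
L = 199/500 + 301/500 + 1 = 2 bits/symbol.

2 bits/symbol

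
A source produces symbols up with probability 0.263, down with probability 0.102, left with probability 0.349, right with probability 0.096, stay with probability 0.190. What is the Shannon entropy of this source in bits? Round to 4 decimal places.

H = −Σ pᵢ log₂ pᵢ.
−0.263·log₂(0.263) = 0.5068
−0.102·log₂(0.102) = 0.3359
−0.349·log₂(0.349) = 0.5300
−0.096·log₂(0.096) = 0.3246
−0.190·log₂(0.190) = 0.4552
Sum ≈ 2.1525 → 2.1525 bits.

2.1525 bits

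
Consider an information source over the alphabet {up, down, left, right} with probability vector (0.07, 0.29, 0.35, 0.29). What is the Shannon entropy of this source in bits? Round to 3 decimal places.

1.834 bits

H = −Σ pᵢ log₂ pᵢ.
−0.07·log₂(0.07) = 0.2686
−0.29·log₂(0.29) = 0.5179
−0.35·log₂(0.35) = 0.5301
−0.29·log₂(0.29) = 0.5179
Sum ≈ 1.8345 → 1.834 bits.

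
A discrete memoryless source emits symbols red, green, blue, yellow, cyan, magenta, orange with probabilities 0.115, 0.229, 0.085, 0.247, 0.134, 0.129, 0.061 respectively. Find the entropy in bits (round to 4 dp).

2.6623 bits

H = −Σ pᵢ log₂ pᵢ.
−0.115·log₂(0.115) = 0.3588
−0.229·log₂(0.229) = 0.4870
−0.085·log₂(0.085) = 0.3023
−0.247·log₂(0.247) = 0.4983
−0.134·log₂(0.134) = 0.3886
−0.129·log₂(0.129) = 0.3811
−0.061·log₂(0.061) = 0.2461
Sum ≈ 2.6623 → 2.6623 bits.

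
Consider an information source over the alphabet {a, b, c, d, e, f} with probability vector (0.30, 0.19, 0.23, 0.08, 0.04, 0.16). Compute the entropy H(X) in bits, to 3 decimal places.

2.364 bits

H = −Σ pᵢ log₂ pᵢ.
−0.30·log₂(0.30) = 0.5211
−0.19·log₂(0.19) = 0.4552
−0.23·log₂(0.23) = 0.4877
−0.08·log₂(0.08) = 0.2915
−0.04·log₂(0.04) = 0.1858
−0.16·log₂(0.16) = 0.4230
Sum ≈ 2.3643 → 2.364 bits.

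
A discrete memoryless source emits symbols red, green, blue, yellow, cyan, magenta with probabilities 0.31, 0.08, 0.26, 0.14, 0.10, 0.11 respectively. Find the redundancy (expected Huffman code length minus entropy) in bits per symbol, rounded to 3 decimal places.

Entropy H = −Σ p log₂ p ≈ 2.4002 bits.
Huffman merges: 2/25+1/10→9/50; 11/100+7/50→1/4; 9/50+1/4→43/100; 13/50+31/100→57/100; 43/100+57/100→1. L = 243/100 ≈ 2.4300.
L − H = 2.4300 − 2.4002 = 0.030 bits.

0.030 bits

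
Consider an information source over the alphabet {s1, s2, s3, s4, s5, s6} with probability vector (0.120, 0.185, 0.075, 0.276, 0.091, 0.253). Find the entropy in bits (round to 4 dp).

H = −Σ pᵢ log₂ pᵢ.
−0.120·log₂(0.120) = 0.3671
−0.185·log₂(0.185) = 0.4504
−0.075·log₂(0.075) = 0.2803
−0.276·log₂(0.276) = 0.5126
−0.091·log₂(0.091) = 0.3147
−0.253·log₂(0.253) = 0.5016
Sum ≈ 2.4266 → 2.4266 bits.

2.4266 bits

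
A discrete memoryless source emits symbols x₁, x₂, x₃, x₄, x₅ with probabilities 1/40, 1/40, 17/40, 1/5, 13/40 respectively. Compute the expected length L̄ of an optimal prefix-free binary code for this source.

Repeatedly combine the two least-probable nodes; the expected code length is the sum of the merged weights.
merge 1/40 + 1/40 → 1/20
merge 1/20 + 1/5 → 1/4
merge 1/4 + 13/40 → 23/40
merge 17/40 + 23/40 → 1
L = 1/20 + 1/4 + 23/40 + 1 = 15/8 = 1.875 bits/symbol.

1.875 bits/symbol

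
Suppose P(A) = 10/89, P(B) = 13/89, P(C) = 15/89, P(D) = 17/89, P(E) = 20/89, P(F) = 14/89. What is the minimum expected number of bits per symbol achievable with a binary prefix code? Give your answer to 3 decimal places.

Repeatedly combine the two least-probable nodes; the expected code length is the sum of the merged weights.
merge 10/89 + 13/89 → 23/89
merge 14/89 + 15/89 → 29/89
merge 17/89 + 20/89 → 37/89
merge 23/89 + 29/89 → 52/89
merge 37/89 + 52/89 → 1
L = 23/89 + 29/89 + 37/89 + 52/89 + 1 = 230/89 ≈ 2.584 bits/symbol.

2.584 bits/symbol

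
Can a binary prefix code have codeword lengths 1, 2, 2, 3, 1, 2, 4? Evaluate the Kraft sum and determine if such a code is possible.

1.9375; no

With common denominator 2^4 = 16: Σ 2^(−ℓᵢ) = 8/16 + 4/16 + 4/16 + 2/16 + 8/16 + 4/16 + 1/16 = 31/16 = 1.9375.
Kraft's inequality requires Σ ≤ 1; here Σ = 1.9375 > 1, so no such prefix code exists.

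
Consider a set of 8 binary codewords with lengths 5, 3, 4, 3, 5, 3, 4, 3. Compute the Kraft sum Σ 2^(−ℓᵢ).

With common denominator 2^5 = 32: Σ 2^(−ℓᵢ) = 1/32 + 4/32 + 2/32 + 4/32 + 1/32 + 4/32 + 2/32 + 4/32 = 22/32 = 0.6875.

0.6875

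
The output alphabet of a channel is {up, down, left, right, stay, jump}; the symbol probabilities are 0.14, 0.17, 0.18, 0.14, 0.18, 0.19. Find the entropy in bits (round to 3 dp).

2.575 bits

H = −Σ pᵢ log₂ pᵢ.
−0.14·log₂(0.14) = 0.3971
−0.17·log₂(0.17) = 0.4346
−0.18·log₂(0.18) = 0.4453
−0.14·log₂(0.14) = 0.3971
−0.18·log₂(0.18) = 0.4453
−0.19·log₂(0.19) = 0.4552
Sum ≈ 2.5746 → 2.575 bits.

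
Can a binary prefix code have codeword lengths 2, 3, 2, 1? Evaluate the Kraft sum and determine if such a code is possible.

With common denominator 2^3 = 8: Σ 2^(−ℓᵢ) = 2/8 + 1/8 + 2/8 + 4/8 = 9/8 = 1.125.
Kraft's inequality requires Σ ≤ 1; here Σ = 1.125 > 1, so no such prefix code exists.

1.125; no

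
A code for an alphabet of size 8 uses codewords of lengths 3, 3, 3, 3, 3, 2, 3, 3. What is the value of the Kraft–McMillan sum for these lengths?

With common denominator 2^3 = 8: Σ 2^(−ℓᵢ) = 1/8 + 1/8 + 1/8 + 1/8 + 1/8 + 2/8 + 1/8 + 1/8 = 9/8 = 1.125.

1.125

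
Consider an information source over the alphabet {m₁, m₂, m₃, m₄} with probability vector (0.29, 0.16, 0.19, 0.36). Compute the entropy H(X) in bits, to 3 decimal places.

1.927 bits

H = −Σ pᵢ log₂ pᵢ.
−0.29·log₂(0.29) = 0.5179
−0.16·log₂(0.16) = 0.4230
−0.19·log₂(0.19) = 0.4552
−0.36·log₂(0.36) = 0.5306
Sum ≈ 1.9268 → 1.927 bits.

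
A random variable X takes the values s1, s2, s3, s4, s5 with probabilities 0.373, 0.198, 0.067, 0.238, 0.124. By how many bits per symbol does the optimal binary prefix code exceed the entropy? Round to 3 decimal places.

0.070 bits

Entropy H = −Σ p log₂ p ≈ 2.1209 bits.
Huffman merges: 67/1000+31/250→191/1000; 191/1000+99/500→389/1000; 119/500+373/1000→611/1000; 389/1000+611/1000→1. L = 2191/1000 ≈ 2.1910.
L − H = 2.1910 − 2.1209 = 0.070 bits.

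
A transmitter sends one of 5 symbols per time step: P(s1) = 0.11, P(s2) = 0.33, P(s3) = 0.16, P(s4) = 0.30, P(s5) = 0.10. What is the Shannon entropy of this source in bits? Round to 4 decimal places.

H = −Σ pᵢ log₂ pᵢ.
−0.11·log₂(0.11) = 0.3503
−0.33·log₂(0.33) = 0.5278
−0.16·log₂(0.16) = 0.4230
−0.30·log₂(0.30) = 0.5211
−0.10·log₂(0.10) = 0.3322
Sum ≈ 2.1544 → 2.1544 bits.

2.1544 bits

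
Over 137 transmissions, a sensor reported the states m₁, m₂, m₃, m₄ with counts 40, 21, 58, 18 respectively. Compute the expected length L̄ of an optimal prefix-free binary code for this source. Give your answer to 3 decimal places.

Probabilities are the counts divided by 137.
Repeatedly combine the two least-probable nodes; the expected code length is the sum of the merged weights.
merge 18/137 + 21/137 → 39/137
merge 39/137 + 40/137 → 79/137
merge 58/137 + 79/137 → 1
L = 39/137 + 79/137 + 1 = 255/137 ≈ 1.861 bits/symbol.

1.861 bits/symbol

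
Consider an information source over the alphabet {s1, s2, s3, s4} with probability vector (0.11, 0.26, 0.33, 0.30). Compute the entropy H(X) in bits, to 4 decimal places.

H = −Σ pᵢ log₂ pᵢ.
−0.11·log₂(0.11) = 0.3503
−0.26·log₂(0.26) = 0.5053
−0.33·log₂(0.33) = 0.5278
−0.30·log₂(0.30) = 0.5211
Sum ≈ 1.9045 → 1.9045 bits.

1.9045 bits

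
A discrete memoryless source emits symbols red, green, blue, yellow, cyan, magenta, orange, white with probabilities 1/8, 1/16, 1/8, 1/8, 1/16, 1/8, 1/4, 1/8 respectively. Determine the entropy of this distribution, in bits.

Each probability is a power of 1/2, so log₂(1/p) is an integer.
H = Σ p·log₂(1/p) = 1/8·3 + 1/16·4 + 1/8·3 + 1/8·3 + 1/16·4 + 1/8·3 + 1/4·2 + 1/8·3 = 2.875 bits.

2.875 bits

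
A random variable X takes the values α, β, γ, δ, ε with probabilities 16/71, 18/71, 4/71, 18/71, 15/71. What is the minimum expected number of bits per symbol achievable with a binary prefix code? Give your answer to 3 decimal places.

Repeatedly combine the two least-probable nodes; the expected code length is the sum of the merged weights.
merge 4/71 + 15/71 → 19/71
merge 16/71 + 18/71 → 34/71
merge 18/71 + 19/71 → 37/71
merge 34/71 + 37/71 → 1
L = 19/71 + 34/71 + 37/71 + 1 = 161/71 ≈ 2.268 bits/symbol.

2.268 bits/symbol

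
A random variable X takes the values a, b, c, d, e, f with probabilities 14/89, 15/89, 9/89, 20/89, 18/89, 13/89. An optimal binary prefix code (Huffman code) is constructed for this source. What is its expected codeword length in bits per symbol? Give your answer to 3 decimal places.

2.573 bits/symbol

Repeatedly combine the two least-probable nodes; the expected code length is the sum of the merged weights.
merge 9/89 + 13/89 → 22/89
merge 14/89 + 15/89 → 29/89
merge 18/89 + 20/89 → 38/89
merge 22/89 + 29/89 → 51/89
merge 38/89 + 51/89 → 1
L = 22/89 + 29/89 + 38/89 + 51/89 + 1 = 229/89 ≈ 2.573 bits/symbol.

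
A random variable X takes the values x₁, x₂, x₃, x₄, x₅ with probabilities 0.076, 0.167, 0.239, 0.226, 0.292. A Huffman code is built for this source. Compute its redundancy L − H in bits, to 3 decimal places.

Entropy H = −Σ p log₂ p ≈ 2.2108 bits.
Huffman merges: 19/250+167/1000→243/1000; 113/500+239/1000→93/200; 243/1000+73/250→107/200; 93/200+107/200→1. L = 2243/1000 ≈ 2.2430.
L − H = 2.2430 − 2.2108 = 0.032 bits.

0.032 bits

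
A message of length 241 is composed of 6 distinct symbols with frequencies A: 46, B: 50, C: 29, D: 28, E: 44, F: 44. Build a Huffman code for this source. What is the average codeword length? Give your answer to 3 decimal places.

Probabilities are the counts divided by 241.
Repeatedly combine the two least-probable nodes; the expected code length is the sum of the merged weights.
merge 28/241 + 29/241 → 57/241
merge 44/241 + 44/241 → 88/241
merge 46/241 + 50/241 → 96/241
merge 57/241 + 88/241 → 145/241
merge 96/241 + 145/241 → 1
L = 57/241 + 88/241 + 96/241 + 145/241 + 1 = 627/241 ≈ 2.602 bits/symbol.

2.602 bits/symbol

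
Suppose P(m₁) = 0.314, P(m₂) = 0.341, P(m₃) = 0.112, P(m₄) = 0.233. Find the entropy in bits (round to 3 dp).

1.897 bits

H = −Σ pᵢ log₂ pᵢ.
−0.314·log₂(0.314) = 0.5247
−0.341·log₂(0.341) = 0.5293
−0.112·log₂(0.112) = 0.3537
−0.233·log₂(0.233) = 0.4897
Sum ≈ 1.8974 → 1.897 bits.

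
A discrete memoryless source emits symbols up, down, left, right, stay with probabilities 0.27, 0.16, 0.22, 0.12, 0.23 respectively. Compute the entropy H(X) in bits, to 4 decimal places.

H = −Σ pᵢ log₂ pᵢ.
−0.27·log₂(0.27) = 0.5100
−0.16·log₂(0.16) = 0.4230
−0.22·log₂(0.22) = 0.4806
−0.12·log₂(0.12) = 0.3671
−0.23·log₂(0.23) = 0.4877
Sum ≈ 2.2683 → 2.2683 bits.

2.2683 bits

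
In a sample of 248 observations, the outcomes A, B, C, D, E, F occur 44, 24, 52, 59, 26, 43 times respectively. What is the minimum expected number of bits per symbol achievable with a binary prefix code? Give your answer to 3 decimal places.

2.552 bits/symbol

Probabilities are the counts divided by 248.
Repeatedly combine the two least-probable nodes; the expected code length is the sum of the merged weights.
merge 3/31 + 13/124 → 25/124
merge 43/248 + 11/62 → 87/248
merge 25/124 + 13/62 → 51/124
merge 59/248 + 87/248 → 73/124
merge 51/124 + 73/124 → 1
L = 25/124 + 87/248 + 51/124 + 73/124 + 1 = 633/248 ≈ 2.552 bits/symbol.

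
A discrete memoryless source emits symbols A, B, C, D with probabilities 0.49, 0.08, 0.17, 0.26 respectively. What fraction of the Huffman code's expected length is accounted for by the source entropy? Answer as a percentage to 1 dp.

98.6%

Entropy H = −Σ p log₂ p ≈ 1.7357 bits.
Huffman merges: 2/25+17/100→1/4; 1/4+13/50→51/100; 49/100+51/100→1. L = 44/25 ≈ 1.7600.
Efficiency = H/L = 1.7357/1.7600 = 98.6%.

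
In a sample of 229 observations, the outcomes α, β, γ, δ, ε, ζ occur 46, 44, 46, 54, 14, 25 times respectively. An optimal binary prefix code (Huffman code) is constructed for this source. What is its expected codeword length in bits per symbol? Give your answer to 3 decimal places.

Probabilities are the counts divided by 229.
Repeatedly combine the two least-probable nodes; the expected code length is the sum of the merged weights.
merge 14/229 + 25/229 → 39/229
merge 39/229 + 44/229 → 83/229
merge 46/229 + 46/229 → 92/229
merge 54/229 + 83/229 → 137/229
merge 92/229 + 137/229 → 1
L = 39/229 + 83/229 + 92/229 + 137/229 + 1 = 580/229 ≈ 2.533 bits/symbol.

2.533 bits/symbol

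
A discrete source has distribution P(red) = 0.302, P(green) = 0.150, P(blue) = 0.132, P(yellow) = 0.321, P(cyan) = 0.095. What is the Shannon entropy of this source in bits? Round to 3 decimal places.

H = −Σ pᵢ log₂ pᵢ.
−0.302·log₂(0.302) = 0.5217
−0.150·log₂(0.150) = 0.4105
−0.132·log₂(0.132) = 0.3856
−0.321·log₂(0.321) = 0.5262
−0.095·log₂(0.095) = 0.3226
Sum ≈ 2.1667 → 2.167 bits.

2.167 bits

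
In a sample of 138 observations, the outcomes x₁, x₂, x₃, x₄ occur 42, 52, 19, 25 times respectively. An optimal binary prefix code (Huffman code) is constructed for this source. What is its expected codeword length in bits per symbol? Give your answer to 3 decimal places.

Probabilities are the counts divided by 138.
Repeatedly combine the two least-probable nodes; the expected code length is the sum of the merged weights.
merge 19/138 + 25/138 → 22/69
merge 7/23 + 22/69 → 43/69
merge 26/69 + 43/69 → 1
L = 22/69 + 43/69 + 1 = 134/69 ≈ 1.942 bits/symbol.

1.942 bits/symbol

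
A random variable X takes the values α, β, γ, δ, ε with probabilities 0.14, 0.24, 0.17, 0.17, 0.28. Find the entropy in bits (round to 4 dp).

H = −Σ pᵢ log₂ pᵢ.
−0.14·log₂(0.14) = 0.3971
−0.24·log₂(0.24) = 0.4941
−0.17·log₂(0.17) = 0.4346
−0.17·log₂(0.17) = 0.4346
−0.28·log₂(0.28) = 0.5142
Sum ≈ 2.2746 → 2.2746 bits.

2.2746 bits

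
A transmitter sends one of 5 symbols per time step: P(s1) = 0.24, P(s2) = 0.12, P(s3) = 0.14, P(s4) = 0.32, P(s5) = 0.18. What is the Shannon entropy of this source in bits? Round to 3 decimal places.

2.230 bits

H = −Σ pᵢ log₂ pᵢ.
−0.24·log₂(0.24) = 0.4941
−0.12·log₂(0.12) = 0.3671
−0.14·log₂(0.14) = 0.3971
−0.32·log₂(0.32) = 0.5260
−0.18·log₂(0.18) = 0.4453
Sum ≈ 2.2297 → 2.230 bits.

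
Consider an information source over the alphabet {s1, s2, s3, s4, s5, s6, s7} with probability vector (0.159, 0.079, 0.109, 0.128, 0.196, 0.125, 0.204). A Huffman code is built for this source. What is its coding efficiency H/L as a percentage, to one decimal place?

98.4%

Entropy H = −Σ p log₂ p ≈ 2.7429 bits.
Huffman merges: 79/1000+109/1000→47/250; 1/8+16/125→253/1000; 159/1000+47/250→347/1000; 49/250+51/250→2/5; 253/1000+347/1000→3/5; 2/5+3/5→1. L = 697/250 ≈ 2.7880.
Efficiency = H/L = 2.7429/2.7880 = 98.4%.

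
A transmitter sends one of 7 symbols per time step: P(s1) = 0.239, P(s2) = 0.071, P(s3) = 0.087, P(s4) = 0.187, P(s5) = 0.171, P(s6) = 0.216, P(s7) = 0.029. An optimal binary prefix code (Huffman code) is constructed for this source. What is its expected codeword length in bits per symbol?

2.645 bits/symbol

Repeatedly combine the two least-probable nodes; the expected code length is the sum of the merged weights.
merge 29/1000 + 71/1000 → 1/10
merge 87/1000 + 1/10 → 187/1000
merge 171/1000 + 187/1000 → 179/500
merge 187/1000 + 27/125 → 403/1000
merge 239/1000 + 179/500 → 597/1000
merge 403/1000 + 597/1000 → 1
L = 1/10 + 187/1000 + 179/500 + 403/1000 + 597/1000 + 1 = 529/200 = 2.645 bits/symbol.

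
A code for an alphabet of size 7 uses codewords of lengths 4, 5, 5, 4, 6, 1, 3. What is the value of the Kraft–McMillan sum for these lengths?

0.828125

With common denominator 2^6 = 64: Σ 2^(−ℓᵢ) = 4/64 + 2/64 + 2/64 + 4/64 + 1/64 + 32/64 + 8/64 = 53/64 = 0.828125.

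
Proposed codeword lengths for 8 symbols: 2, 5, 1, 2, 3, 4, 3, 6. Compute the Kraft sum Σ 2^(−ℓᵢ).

1.359375

With common denominator 2^6 = 64: Σ 2^(−ℓᵢ) = 16/64 + 2/64 + 32/64 + 16/64 + 8/64 + 4/64 + 8/64 + 1/64 = 87/64 = 1.359375.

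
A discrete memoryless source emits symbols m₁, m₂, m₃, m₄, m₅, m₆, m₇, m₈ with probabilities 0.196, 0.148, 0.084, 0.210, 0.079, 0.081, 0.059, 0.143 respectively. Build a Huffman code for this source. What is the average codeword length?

2.897 bits/symbol

Repeatedly combine the two least-probable nodes; the expected code length is the sum of the merged weights.
merge 59/1000 + 79/1000 → 69/500
merge 81/1000 + 21/250 → 33/200
merge 69/500 + 143/1000 → 281/1000
merge 37/250 + 33/200 → 313/1000
merge 49/250 + 21/100 → 203/500
merge 281/1000 + 313/1000 → 297/500
merge 203/500 + 297/500 → 1
L = 69/500 + 33/200 + 281/1000 + 313/1000 + 203/500 + 297/500 + 1 = 2897/1000 = 2.897 bits/symbol.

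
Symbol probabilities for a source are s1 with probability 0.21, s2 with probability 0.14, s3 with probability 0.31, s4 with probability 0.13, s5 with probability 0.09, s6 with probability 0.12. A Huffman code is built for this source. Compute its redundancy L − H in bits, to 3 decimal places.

Entropy H = −Σ p log₂ p ≈ 2.4561 bits.
Huffman merges: 9/100+3/25→21/100; 13/100+7/50→27/100; 21/100+21/100→21/50; 27/100+31/100→29/50; 21/50+29/50→1. L = 62/25 ≈ 2.4800.
L − H = 2.4800 − 2.4561 = 0.024 bits.

0.024 bits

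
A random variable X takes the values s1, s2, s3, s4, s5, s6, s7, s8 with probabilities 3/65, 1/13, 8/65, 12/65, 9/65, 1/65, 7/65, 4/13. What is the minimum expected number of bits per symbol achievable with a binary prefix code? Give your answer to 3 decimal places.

Repeatedly combine the two least-probable nodes; the expected code length is the sum of the merged weights.
merge 1/65 + 3/65 → 4/65
merge 4/65 + 1/13 → 9/65
merge 7/65 + 8/65 → 3/13
merge 9/65 + 9/65 → 18/65
merge 12/65 + 3/13 → 27/65
merge 18/65 + 4/13 → 38/65
merge 27/65 + 38/65 → 1
L = 4/65 + 9/65 + 3/13 + 18/65 + 27/65 + 38/65 + 1 = 176/65 ≈ 2.708 bits/symbol.

2.708 bits/symbol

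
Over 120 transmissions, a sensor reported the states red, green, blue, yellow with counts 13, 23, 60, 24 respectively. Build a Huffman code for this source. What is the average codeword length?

1.8 bits/symbol

Probabilities are the counts divided by 120.
Repeatedly combine the two least-probable nodes; the expected code length is the sum of the merged weights.
merge 13/120 + 23/120 → 3/10
merge 1/5 + 3/10 → 1/2
merge 1/2 + 1/2 → 1
L = 3/10 + 1/2 + 1 = 9/5 = 1.8 bits/symbol.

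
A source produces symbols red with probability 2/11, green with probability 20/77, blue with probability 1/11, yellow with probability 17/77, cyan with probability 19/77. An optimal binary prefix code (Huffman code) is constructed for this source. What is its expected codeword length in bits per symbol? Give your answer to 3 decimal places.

2.273 bits/symbol

Repeatedly combine the two least-probable nodes; the expected code length is the sum of the merged weights.
merge 1/11 + 2/11 → 3/11
merge 17/77 + 19/77 → 36/77
merge 20/77 + 3/11 → 41/77
merge 36/77 + 41/77 → 1
L = 3/11 + 36/77 + 41/77 + 1 = 25/11 ≈ 2.273 bits/symbol.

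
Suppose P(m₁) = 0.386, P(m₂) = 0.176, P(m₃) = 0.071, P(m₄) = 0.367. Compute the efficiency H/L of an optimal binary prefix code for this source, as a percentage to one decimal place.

Entropy H = −Σ p log₂ p ≈ 1.7729 bits.
Huffman merges: 71/1000+22/125→247/1000; 247/1000+367/1000→307/500; 193/500+307/500→1. L = 1861/1000 ≈ 1.8610.
Efficiency = H/L = 1.7729/1.8610 = 95.3%.

95.3%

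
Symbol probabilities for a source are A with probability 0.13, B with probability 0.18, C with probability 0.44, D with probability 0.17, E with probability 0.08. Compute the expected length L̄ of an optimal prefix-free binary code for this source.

2.12 bits/symbol

Repeatedly combine the two least-probable nodes; the expected code length is the sum of the merged weights.
merge 2/25 + 13/100 → 21/100
merge 17/100 + 9/50 → 7/20
merge 21/100 + 7/20 → 14/25
merge 11/25 + 14/25 → 1
L = 21/100 + 7/20 + 14/25 + 1 = 53/25 = 2.12 bits/symbol.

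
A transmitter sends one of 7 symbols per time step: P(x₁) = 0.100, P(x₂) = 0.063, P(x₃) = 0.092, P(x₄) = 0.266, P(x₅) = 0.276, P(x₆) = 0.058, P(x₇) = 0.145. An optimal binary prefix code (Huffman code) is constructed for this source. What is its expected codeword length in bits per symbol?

2.579 bits/symbol

Repeatedly combine the two least-probable nodes; the expected code length is the sum of the merged weights.
merge 29/500 + 63/1000 → 121/1000
merge 23/250 + 1/10 → 24/125
merge 121/1000 + 29/200 → 133/500
merge 24/125 + 133/500 → 229/500
merge 133/500 + 69/250 → 271/500
merge 229/500 + 271/500 → 1
L = 121/1000 + 24/125 + 133/500 + 229/500 + 271/500 + 1 = 2579/1000 = 2.579 bits/symbol.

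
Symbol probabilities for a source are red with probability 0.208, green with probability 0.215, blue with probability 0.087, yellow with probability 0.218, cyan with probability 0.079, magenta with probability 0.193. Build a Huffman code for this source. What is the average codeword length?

2.525 bits/symbol

Repeatedly combine the two least-probable nodes; the expected code length is the sum of the merged weights.
merge 79/1000 + 87/1000 → 83/500
merge 83/500 + 193/1000 → 359/1000
merge 26/125 + 43/200 → 423/1000
merge 109/500 + 359/1000 → 577/1000
merge 423/1000 + 577/1000 → 1
L = 83/500 + 359/1000 + 423/1000 + 577/1000 + 1 = 101/40 = 2.525 bits/symbol.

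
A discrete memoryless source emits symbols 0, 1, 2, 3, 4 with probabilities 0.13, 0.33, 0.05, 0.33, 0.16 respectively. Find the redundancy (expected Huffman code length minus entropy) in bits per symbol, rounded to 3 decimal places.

0.103 bits

Entropy H = −Σ p log₂ p ≈ 2.0774 bits.
Huffman merges: 1/20+13/100→9/50; 4/25+9/50→17/50; 33/100+33/100→33/50; 17/50+33/50→1. L = 109/50 ≈ 2.1800.
L − H = 2.1800 − 2.0774 = 0.103 bits.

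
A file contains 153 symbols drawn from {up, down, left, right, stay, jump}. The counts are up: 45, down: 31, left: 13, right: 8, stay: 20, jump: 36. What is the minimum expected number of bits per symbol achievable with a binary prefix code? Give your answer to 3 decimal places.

Probabilities are the counts divided by 153.
Repeatedly combine the two least-probable nodes; the expected code length is the sum of the merged weights.
merge 8/153 + 13/153 → 7/51
merge 20/153 + 7/51 → 41/153
merge 31/153 + 4/17 → 67/153
merge 41/153 + 5/17 → 86/153
merge 67/153 + 86/153 → 1
L = 7/51 + 41/153 + 67/153 + 86/153 + 1 = 368/153 ≈ 2.405 bits/symbol.

2.405 bits/symbol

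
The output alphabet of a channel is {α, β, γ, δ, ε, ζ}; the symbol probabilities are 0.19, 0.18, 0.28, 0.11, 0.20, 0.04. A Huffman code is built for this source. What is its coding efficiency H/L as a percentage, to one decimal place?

Entropy H = −Σ p log₂ p ≈ 2.4152 bits.
Huffman merges: 1/25+11/100→3/20; 3/20+9/50→33/100; 19/100+1/5→39/100; 7/25+33/100→61/100; 39/100+61/100→1. L = 62/25 ≈ 2.4800.
Efficiency = H/L = 2.4152/2.4800 = 97.4%.

97.4%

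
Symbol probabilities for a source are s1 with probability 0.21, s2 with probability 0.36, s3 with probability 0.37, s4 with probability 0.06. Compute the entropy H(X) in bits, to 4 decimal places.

H = −Σ pᵢ log₂ pᵢ.
−0.21·log₂(0.21) = 0.4728
−0.36·log₂(0.36) = 0.5306
−0.37·log₂(0.37) = 0.5307
−0.06·log₂(0.06) = 0.2435
Sum ≈ 1.7777 → 1.7777 bits.

1.7777 bits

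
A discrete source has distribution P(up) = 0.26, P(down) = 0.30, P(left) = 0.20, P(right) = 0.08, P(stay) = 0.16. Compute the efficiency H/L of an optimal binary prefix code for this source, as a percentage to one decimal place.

Entropy H = −Σ p log₂ p ≈ 2.2053 bits.
Huffman merges: 2/25+4/25→6/25; 1/5+6/25→11/25; 13/50+3/10→14/25; 11/25+14/25→1. L = 56/25 ≈ 2.2400.
Efficiency = H/L = 2.2053/2.2400 = 98.5%.

98.5%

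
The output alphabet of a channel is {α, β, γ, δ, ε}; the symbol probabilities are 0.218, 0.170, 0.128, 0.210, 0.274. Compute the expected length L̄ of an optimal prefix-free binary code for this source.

Repeatedly combine the two least-probable nodes; the expected code length is the sum of the merged weights.
merge 16/125 + 17/100 → 149/500
merge 21/100 + 109/500 → 107/250
merge 137/500 + 149/500 → 143/250
merge 107/250 + 143/250 → 1
L = 149/500 + 107/250 + 143/250 + 1 = 1149/500 = 2.298 bits/symbol.

2.298 bits/symbol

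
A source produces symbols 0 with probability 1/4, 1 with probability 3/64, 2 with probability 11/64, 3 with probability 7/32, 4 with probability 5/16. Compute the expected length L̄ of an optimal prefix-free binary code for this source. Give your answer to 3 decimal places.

2.219 bits/symbol

Repeatedly combine the two least-probable nodes; the expected code length is the sum of the merged weights.
merge 3/64 + 11/64 → 7/32
merge 7/32 + 7/32 → 7/16
merge 1/4 + 5/16 → 9/16
merge 7/16 + 9/16 → 1
L = 7/32 + 7/16 + 9/16 + 1 = 71/32 ≈ 2.219 bits/symbol.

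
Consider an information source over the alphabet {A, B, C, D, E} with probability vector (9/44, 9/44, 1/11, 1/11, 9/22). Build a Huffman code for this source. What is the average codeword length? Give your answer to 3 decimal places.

2.159 bits/symbol

Repeatedly combine the two least-probable nodes; the expected code length is the sum of the merged weights.
merge 1/11 + 1/11 → 2/11
merge 2/11 + 9/44 → 17/44
merge 9/44 + 17/44 → 13/22
merge 9/22 + 13/22 → 1
L = 2/11 + 17/44 + 13/22 + 1 = 95/44 ≈ 2.159 bits/symbol.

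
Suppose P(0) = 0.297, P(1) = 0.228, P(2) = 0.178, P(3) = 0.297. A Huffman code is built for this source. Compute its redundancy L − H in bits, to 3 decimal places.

0.030 bits

Entropy H = −Σ p log₂ p ≈ 1.9699 bits.
Huffman merges: 89/500+57/250→203/500; 297/1000+297/1000→297/500; 203/500+297/500→1. L = 2 ≈ 2.0000.
L − H = 2.0000 − 1.9699 = 0.030 bits.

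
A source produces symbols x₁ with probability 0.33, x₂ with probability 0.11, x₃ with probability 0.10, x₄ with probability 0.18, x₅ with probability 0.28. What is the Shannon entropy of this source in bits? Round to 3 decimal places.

2.170 bits

H = −Σ pᵢ log₂ pᵢ.
−0.33·log₂(0.33) = 0.5278
−0.11·log₂(0.11) = 0.3503
−0.10·log₂(0.10) = 0.3322
−0.18·log₂(0.18) = 0.4453
−0.28·log₂(0.28) = 0.5142
Sum ≈ 2.1698 → 2.170 bits.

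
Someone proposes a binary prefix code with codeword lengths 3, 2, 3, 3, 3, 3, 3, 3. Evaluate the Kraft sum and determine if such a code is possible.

With common denominator 2^3 = 8: Σ 2^(−ℓᵢ) = 1/8 + 2/8 + 1/8 + 1/8 + 1/8 + 1/8 + 1/8 + 1/8 = 9/8 = 1.125.
Kraft's inequality requires Σ ≤ 1; here Σ = 1.125 > 1, so no such prefix code exists.

1.125; no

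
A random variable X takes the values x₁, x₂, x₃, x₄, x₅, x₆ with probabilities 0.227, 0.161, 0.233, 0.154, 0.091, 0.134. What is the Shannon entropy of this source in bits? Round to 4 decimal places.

2.5184 bits

H = −Σ pᵢ log₂ pᵢ.
−0.227·log₂(0.227) = 0.4856
−0.161·log₂(0.161) = 0.4242
−0.233·log₂(0.233) = 0.4897
−0.154·log₂(0.154) = 0.4156
−0.091·log₂(0.091) = 0.3147
−0.134·log₂(0.134) = 0.3886
Sum ≈ 2.5184 → 2.5184 bits.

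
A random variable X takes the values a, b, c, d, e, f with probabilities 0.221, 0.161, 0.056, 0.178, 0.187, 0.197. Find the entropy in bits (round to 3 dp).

2.496 bits

H = −Σ pᵢ log₂ pᵢ.
−0.221·log₂(0.221) = 0.4813
−0.161·log₂(0.161) = 0.4242
−0.056·log₂(0.056) = 0.2329
−0.178·log₂(0.178) = 0.4432
−0.187·log₂(0.187) = 0.4523
−0.197·log₂(0.197) = 0.4617
Sum ≈ 2.4957 → 2.496 bits.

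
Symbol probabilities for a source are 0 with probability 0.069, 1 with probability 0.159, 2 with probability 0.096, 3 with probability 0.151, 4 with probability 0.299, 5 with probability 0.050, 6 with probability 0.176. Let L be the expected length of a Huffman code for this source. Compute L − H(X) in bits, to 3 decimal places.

0.042 bits

Entropy H = −Σ p log₂ p ≈ 2.6024 bits.
Huffman merges: 1/20+69/1000→119/1000; 12/125+119/1000→43/200; 151/1000+159/1000→31/100; 22/125+43/200→391/1000; 299/1000+31/100→609/1000; 391/1000+609/1000→1. L = 661/250 ≈ 2.6440.
L − H = 2.6440 − 2.6024 = 0.042 bits.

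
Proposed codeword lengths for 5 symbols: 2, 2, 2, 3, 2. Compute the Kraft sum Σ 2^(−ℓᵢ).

With common denominator 2^3 = 8: Σ 2^(−ℓᵢ) = 2/8 + 2/8 + 2/8 + 1/8 + 2/8 = 9/8 = 1.125.

1.125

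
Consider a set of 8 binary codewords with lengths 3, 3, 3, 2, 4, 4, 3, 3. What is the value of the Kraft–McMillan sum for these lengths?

1

With common denominator 2^4 = 16: Σ 2^(−ℓᵢ) = 2/16 + 2/16 + 2/16 + 4/16 + 1/16 + 1/16 + 2/16 + 2/16 = 16/16 = 1.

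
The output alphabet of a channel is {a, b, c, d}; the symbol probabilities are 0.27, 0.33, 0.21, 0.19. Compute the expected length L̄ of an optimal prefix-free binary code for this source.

Repeatedly combine the two least-probable nodes; the expected code length is the sum of the merged weights.
merge 19/100 + 21/100 → 2/5
merge 27/100 + 33/100 → 3/5
merge 2/5 + 3/5 → 1
L = 2/5 + 3/5 + 1 = 2 bits/symbol.

2 bits/symbol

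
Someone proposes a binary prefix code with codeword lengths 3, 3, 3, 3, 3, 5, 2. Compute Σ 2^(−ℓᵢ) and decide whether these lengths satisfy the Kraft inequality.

With common denominator 2^5 = 32: Σ 2^(−ℓᵢ) = 4/32 + 4/32 + 4/32 + 4/32 + 4/32 + 1/32 + 8/32 = 29/32 = 0.90625.
Kraft's inequality requires Σ ≤ 1; here Σ = 0.90625 ≤ 1, so such a prefix code exists.

0.90625; yes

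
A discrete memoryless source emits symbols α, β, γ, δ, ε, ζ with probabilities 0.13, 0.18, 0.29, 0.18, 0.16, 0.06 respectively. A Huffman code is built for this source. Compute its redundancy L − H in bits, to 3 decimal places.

Entropy H = −Σ p log₂ p ≈ 2.4577 bits.
Huffman merges: 3/50+13/100→19/100; 4/25+9/50→17/50; 9/50+19/100→37/100; 29/100+17/50→63/100; 37/100+63/100→1. L = 253/100 ≈ 2.5300.
L − H = 2.5300 − 2.4577 = 0.072 bits.

0.072 bits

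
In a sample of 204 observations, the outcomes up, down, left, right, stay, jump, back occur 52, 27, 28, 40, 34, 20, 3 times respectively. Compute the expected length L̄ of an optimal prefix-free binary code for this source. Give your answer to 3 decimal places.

Probabilities are the counts divided by 204.
Repeatedly combine the two least-probable nodes; the expected code length is the sum of the merged weights.
merge 1/68 + 5/51 → 23/204
merge 23/204 + 9/68 → 25/102
merge 7/51 + 1/6 → 31/102
merge 10/51 + 25/102 → 15/34
merge 13/51 + 31/102 → 19/34
merge 15/34 + 19/34 → 1
L = 23/204 + 25/102 + 31/102 + 15/34 + 19/34 + 1 = 181/68 ≈ 2.662 bits/symbol.

2.662 bits/symbol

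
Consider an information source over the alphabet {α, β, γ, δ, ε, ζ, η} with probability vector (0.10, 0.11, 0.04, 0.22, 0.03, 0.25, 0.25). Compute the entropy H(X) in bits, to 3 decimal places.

2.501 bits

H = −Σ pᵢ log₂ pᵢ.
−0.10·log₂(0.10) = 0.3322
−0.11·log₂(0.11) = 0.3503
−0.04·log₂(0.04) = 0.1858
−0.22·log₂(0.22) = 0.4806
−0.03·log₂(0.03) = 0.1518
−0.25·log₂(0.25) = 0.5000
−0.25·log₂(0.25) = 0.5000
Sum ≈ 2.5006 → 2.501 bits.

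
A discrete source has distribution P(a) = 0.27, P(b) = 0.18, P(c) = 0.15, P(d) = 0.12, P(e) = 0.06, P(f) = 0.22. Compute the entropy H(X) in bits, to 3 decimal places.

2.457 bits

H = −Σ pᵢ log₂ pᵢ.
−0.27·log₂(0.27) = 0.5100
−0.18·log₂(0.18) = 0.4453
−0.15·log₂(0.15) = 0.4105
−0.12·log₂(0.12) = 0.3671
−0.06·log₂(0.06) = 0.2435
−0.22·log₂(0.22) = 0.4806
Sum ≈ 2.4570 → 2.457 bits.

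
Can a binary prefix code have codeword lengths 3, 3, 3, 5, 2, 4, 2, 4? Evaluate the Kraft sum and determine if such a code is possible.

1.03125; no

With common denominator 2^5 = 32: Σ 2^(−ℓᵢ) = 4/32 + 4/32 + 4/32 + 1/32 + 8/32 + 2/32 + 8/32 + 2/32 = 33/32 = 1.03125.
Kraft's inequality requires Σ ≤ 1; here Σ = 1.03125 > 1, so no such prefix code exists.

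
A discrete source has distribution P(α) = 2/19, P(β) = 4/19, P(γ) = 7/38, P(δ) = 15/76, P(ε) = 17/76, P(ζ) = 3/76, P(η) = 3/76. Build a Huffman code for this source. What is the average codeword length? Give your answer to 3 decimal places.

Repeatedly combine the two least-probable nodes; the expected code length is the sum of the merged weights.
merge 3/76 + 3/76 → 3/38
merge 3/38 + 2/19 → 7/38
merge 7/38 + 7/38 → 7/19
merge 15/76 + 4/19 → 31/76
merge 17/76 + 7/19 → 45/76
merge 31/76 + 45/76 → 1
L = 3/38 + 7/38 + 7/19 + 31/76 + 45/76 + 1 = 50/19 ≈ 2.632 bits/symbol.

2.632 bits/symbol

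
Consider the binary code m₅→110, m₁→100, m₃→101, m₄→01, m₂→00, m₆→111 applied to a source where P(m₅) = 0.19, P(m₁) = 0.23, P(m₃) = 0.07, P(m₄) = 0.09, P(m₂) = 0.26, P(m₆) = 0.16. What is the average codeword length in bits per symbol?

L̄ = Σ pᵢ·ℓᵢ = 0.19·3 + 0.23·3 + 0.07·3 + 0.09·2 + 0.26·2 + 0.16·3 = 2.65 bits/symbol.

2.65 bits/symbol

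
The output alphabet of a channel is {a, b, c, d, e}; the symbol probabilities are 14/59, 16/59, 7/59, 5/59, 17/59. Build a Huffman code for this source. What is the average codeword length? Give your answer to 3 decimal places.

2.203 bits/symbol

Repeatedly combine the two least-probable nodes; the expected code length is the sum of the merged weights.
merge 5/59 + 7/59 → 12/59
merge 12/59 + 14/59 → 26/59
merge 16/59 + 17/59 → 33/59
merge 26/59 + 33/59 → 1
L = 12/59 + 26/59 + 33/59 + 1 = 130/59 ≈ 2.203 bits/symbol.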